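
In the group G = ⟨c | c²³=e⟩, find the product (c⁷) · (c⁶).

Compute (c⁷) · (c⁶) by multiplying left to right and reducing via the relations at each step:
  (c⁷) · c⁶ = c¹³

Answer: c¹³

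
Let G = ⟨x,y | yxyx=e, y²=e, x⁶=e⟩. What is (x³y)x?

Compute (x³y) · x by multiplying left to right and reducing via the relations at each step:
  (x³y) · x = x²y

Answer: x²y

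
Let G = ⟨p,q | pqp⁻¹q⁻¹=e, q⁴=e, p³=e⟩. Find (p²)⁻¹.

The order of (p²) is 3 (smallest k with (p²)ᵏ = e), so (p²)⁻¹ = (p²)² = p.
Check: (p²) · p → (p²) · p = e, giving e as required.

Answer: p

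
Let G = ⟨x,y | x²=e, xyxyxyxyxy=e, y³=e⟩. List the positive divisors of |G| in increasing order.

|G| = 60 = 2² · 3 · 5. By Lagrange's theorem the order of any subgroup divides 60; the divisors of 60 are 1, 2, 3, 4, 5, 6, 10, 12, 15, 20, 30, 60.

Answer: 1, 2, 3, 4, 5, 6, 10, 12, 15, 20, 30, 60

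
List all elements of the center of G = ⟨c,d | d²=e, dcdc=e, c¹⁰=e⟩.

An element z ∈ Z(G) iff z commutes with every generator.
For example c⁵ is central: (c⁵)·c = c⁶ = c·(c⁵); (c⁵)·d = c⁵d = d·(c⁵).
Whereas c ∉ Z(G) since c·d = cd ≠ c⁹d = d·c.
Checking each of the 20 elements this way gives Z(G) = {e, c⁵}, of order 2.

Answer: {e, c⁵}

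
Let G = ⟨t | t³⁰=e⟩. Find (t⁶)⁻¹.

The order of (t⁶) is 5 (smallest k with (t⁶)ᵏ = e), so (t⁶)⁻¹ = (t⁶)⁴ = t²⁴.
Check: (t⁶) · (t²⁴) → (t⁶) · t²⁴ = e, giving e as required.

Answer: t²⁴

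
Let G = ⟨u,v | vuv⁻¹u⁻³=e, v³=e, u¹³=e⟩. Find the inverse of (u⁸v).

The order of (u⁸v) is 3 (smallest k with (u⁸v)ᵏ = e), so (u⁸v)⁻¹ = (u⁸v)² = u⁶v².
Check: (u⁸v) · (u⁶v²) → (u⁸v) · u⁶ = v;   v · v² = e, giving e as required.

Answer: u⁶v²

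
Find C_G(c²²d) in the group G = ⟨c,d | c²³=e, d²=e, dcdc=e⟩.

⟨c²²d⟩ ⊆ C_G(c²²d) since powers of c²²d commute with c²²d; so |C_G(c²²d)| ≥ |⟨c²²d⟩| = 2.
By orbit–stabilizer, |C_G(c²²d)| = |G| / |conj. class of c²²d| = 46 / 23 = 2.
The 2 elements commuting with c²²d are {e, c²²d}.

Answer: {e, c²²d}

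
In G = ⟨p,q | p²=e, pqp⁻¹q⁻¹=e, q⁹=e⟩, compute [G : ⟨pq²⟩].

First find ord(pq²) by computing successive powers:
  (pq²)¹ = pq², (pq²)² = q⁴, (pq²)³ = pq⁶, (pq²)⁴ = q⁸, (pq²)⁵ = pq, (pq²)⁶ = q³, (pq²)⁷ = pq⁵, (pq²)⁸ = q⁷, (pq²)⁹ = p, (pq²)¹⁰ = q², (pq²)¹¹ = pq⁴, (pq²)¹² = q⁶, (pq²)¹³ = pq⁸, (pq²)¹⁴ = q, (pq²)¹⁵ = pq³, (pq²)¹⁶ = q⁵, (pq²)¹⁷ = pq⁷, (pq²)¹⁸ = e.
So |⟨pq²⟩| = ord(pq²) = 18. With |G| = 18, by Lagrange [G : ⟨pq²⟩] = 18/18 = 1.

Answer: 1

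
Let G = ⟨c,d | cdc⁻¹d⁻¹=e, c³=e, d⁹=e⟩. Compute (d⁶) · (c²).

Compute (d⁶) · (c²) by multiplying left to right and reducing via the relations at each step:
  (d⁶) · c² = c²d⁶

Answer: c²d⁶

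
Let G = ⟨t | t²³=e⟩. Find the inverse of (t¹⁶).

The order of (t¹⁶) is 23 (smallest k with (t¹⁶)ᵏ = e), so (t¹⁶)⁻¹ = (t¹⁶)²² = t⁷.
Check: (t¹⁶) · (t⁷) → (t¹⁶) · t⁷ = e, giving e as required.

Answer: t⁷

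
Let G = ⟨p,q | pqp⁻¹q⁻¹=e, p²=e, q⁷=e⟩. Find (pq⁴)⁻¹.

The order of (pq⁴) is 14 (smallest k with (pq⁴)ᵏ = e), so (pq⁴)⁻¹ = (pq⁴)¹³ = pq³.
Check: (pq⁴) · (pq³) → (pq⁴) · p = q⁴;   (q⁴) · q³ = e, giving e as required.

Answer: pq³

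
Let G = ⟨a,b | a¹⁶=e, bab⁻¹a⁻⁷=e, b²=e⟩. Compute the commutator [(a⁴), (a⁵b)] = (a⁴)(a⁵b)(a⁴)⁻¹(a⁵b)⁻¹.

[(a⁴), (a⁵b)] = (a⁴)·(a⁵b)·(a⁴)⁻¹·(a⁵b)⁻¹.
  (a⁴) · (a⁵b) = a⁹b
  (a⁹b) · (a¹²) = a¹³b
  (a¹³b) · (a¹³b) = a⁸

Answer: a⁸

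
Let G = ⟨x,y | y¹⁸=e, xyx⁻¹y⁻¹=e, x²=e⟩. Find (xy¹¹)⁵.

Compute successive powers of (xy¹¹), reducing at each step:
  (xy¹¹)²: (xy¹¹) · x = y¹¹;   (y¹¹) · y¹¹ = y⁴
  (xy¹¹)³: (y⁴) · x = xy⁴;   (xy⁴) · y¹¹ = xy¹⁵
  (xy¹¹)⁴: (xy¹⁵) · x = y¹⁵;   (y¹⁵) · y¹¹ = y⁸
  (xy¹¹)⁵: (y⁸) · x = xy⁸;   (xy⁸) · y¹¹ = xy

Answer: xy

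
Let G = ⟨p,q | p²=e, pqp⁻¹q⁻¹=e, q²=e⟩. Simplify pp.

Compute p · p by multiplying left to right and reducing via the relations at each step:
  p · p = e

Answer: e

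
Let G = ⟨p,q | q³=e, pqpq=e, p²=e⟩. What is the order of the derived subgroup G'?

G' = [G, G] is generated by all commutators. The generator-pair commutators are: [p, q] = q.
The subgroup they normally generate is {e, q, q²}, of order 3.
Check: |G/G'| = 6/3 = 2 is the order of the abelianisation.

Answer: 3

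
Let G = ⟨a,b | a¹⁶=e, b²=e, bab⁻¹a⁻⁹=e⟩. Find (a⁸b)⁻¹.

The order of (a⁸b) is 2 (smallest k with (a⁸b)ᵏ = e), so (a⁸b)⁻¹ = (a⁸b)¹ = a⁸b.
Check: (a⁸b) · (a⁸b) → (a⁸b) · a⁸ = b;   b · b = e, giving e as required.

Answer: a⁸b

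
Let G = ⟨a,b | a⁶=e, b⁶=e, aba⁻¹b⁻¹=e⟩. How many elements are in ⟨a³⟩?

|⟨a³⟩| equals the order of a³. Compute successive powers until reaching e:
  (a³)¹ = a³, (a³)² = e.
The smallest positive k with (a³)ᵏ = e is 2, so |⟨a³⟩| = 2.

Answer: 2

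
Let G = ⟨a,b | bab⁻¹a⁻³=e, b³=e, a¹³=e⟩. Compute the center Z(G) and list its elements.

An element z ∈ Z(G) iff z commutes with every generator.
For example e is central: e·a = a = a·e; e·b = b = b·e.
Whereas a ∉ Z(G) since a·b = ab ≠ a³b = b·a.
Checking each of the 39 elements this way gives Z(G) = {e}, of order 1.

Answer: {e}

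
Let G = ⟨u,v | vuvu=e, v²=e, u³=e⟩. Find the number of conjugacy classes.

The conjugacy classes (representative and size) are:
  [e] (size 1), [u] (size 2), [uv] (size 3).
Class equation: 1 + 2 + 3 = 6 = |G|. So G has 3 conjugacy classes.

Answer: 3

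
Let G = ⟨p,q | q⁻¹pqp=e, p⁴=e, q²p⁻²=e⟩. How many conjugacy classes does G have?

The conjugacy classes (representative and size) are:
  [e] (size 1), [p³] (size 2), [p²] (size 1), [q⁻¹] (size 2), [pq⁻¹] (size 2).
Class equation: 1 + 2 + 1 + 2 + 2 = 8 = |G|. So G has 5 conjugacy classes.

Answer: 5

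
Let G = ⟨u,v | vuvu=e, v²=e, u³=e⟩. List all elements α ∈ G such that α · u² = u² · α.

⟨u²⟩ ⊆ C_G(u²) since powers of u² commute with u²; so |C_G(u²)| ≥ |⟨u²⟩| = 3.
By orbit–stabilizer, |C_G(u²)| = |G| / |conj. class of u²| = 6 / 2 = 3.
The 3 elements commuting with u² are {e, u, u²}.

Answer: {e, u, u²}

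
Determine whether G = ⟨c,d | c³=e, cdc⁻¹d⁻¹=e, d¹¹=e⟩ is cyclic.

|G| = 33. The element cd has order 33 (its powers give 33 distinct elements), so ⟨cd⟩ = G and G is cyclic.

Answer: Yes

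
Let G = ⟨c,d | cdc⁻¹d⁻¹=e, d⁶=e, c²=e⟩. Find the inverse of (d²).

The order of (d²) is 3 (smallest k with (d²)ᵏ = e), so (d²)⁻¹ = (d²)² = d⁴.
Check: (d²) · (d⁴) → (d²) · d⁴ = e, giving e as required.

Answer: d⁴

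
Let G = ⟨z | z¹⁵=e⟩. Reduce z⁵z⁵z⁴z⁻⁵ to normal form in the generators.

Multiply left to right, reducing at each step:
  (z⁵) · z⁵ = z¹⁰
  (z¹⁰) · z⁴ = z¹⁴
  (z¹⁴) · z⁻⁵ = z⁹

Answer: z⁹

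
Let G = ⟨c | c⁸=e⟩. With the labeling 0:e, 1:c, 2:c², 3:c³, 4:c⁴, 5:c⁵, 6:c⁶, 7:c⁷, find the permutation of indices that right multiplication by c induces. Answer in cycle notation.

(0 1 2 3 4 5 6 7)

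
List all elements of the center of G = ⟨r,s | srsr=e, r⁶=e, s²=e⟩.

An element z ∈ Z(G) iff z commutes with every generator.
For example r³ is central: (r³)·r = r⁴ = r·(r³); (r³)·s = r³s = s·(r³).
Whereas r ∉ Z(G) since r·s = rs ≠ r⁵s = s·r.
Checking each of the 12 elements this way gives Z(G) = {e, r³}, of order 2.

Answer: {e, r³}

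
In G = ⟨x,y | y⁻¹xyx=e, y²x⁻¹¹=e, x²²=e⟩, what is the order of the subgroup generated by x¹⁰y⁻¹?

|⟨x¹⁰y⁻¹⟩| equals the order of x¹⁰y⁻¹. Compute successive powers until reaching e:
  (x¹⁰y⁻¹)¹ = x¹⁰y⁻¹, (x¹⁰y⁻¹)² = x¹¹, (x¹⁰y⁻¹)³ = x¹⁰y, (x¹⁰y⁻¹)⁴ = e.
The smallest positive k with (x¹⁰y⁻¹)ᵏ = e is 4, so |⟨x¹⁰y⁻¹⟩| = 4.

Answer: 4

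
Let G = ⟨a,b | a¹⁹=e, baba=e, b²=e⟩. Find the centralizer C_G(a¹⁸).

⟨a¹⁸⟩ ⊆ C_G(a¹⁸) since powers of a¹⁸ commute with a¹⁸; so |C_G(a¹⁸)| ≥ |⟨a¹⁸⟩| = 19.
By orbit–stabilizer, |C_G(a¹⁸)| = |G| / |conj. class of a¹⁸| = 38 / 2 = 19.
The 19 elements commuting with a¹⁸ are {e, a, a², a³, a⁴, a⁵, a⁶, a⁷, a⁸, a⁹, a¹⁰, a¹¹, a¹², a¹³, a¹⁴, a¹⁵, a¹⁶, a¹⁷, a¹⁸}.

Answer: {e, a, a², a³, a⁴, a⁵, a⁶, a⁷, a⁸, a⁹, a¹⁰, a¹¹, a¹², a¹³, a¹⁴, a¹⁵, a¹⁶, a¹⁷, a¹⁸}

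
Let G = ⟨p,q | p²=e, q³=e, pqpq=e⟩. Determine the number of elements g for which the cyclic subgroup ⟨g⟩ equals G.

⟨g⟩ = G would require ord(g) = |G| = 6, but the maximum element order in G is 3 < 6. So G is not cyclic and no single element generates it: the count is 0.

Answer: 0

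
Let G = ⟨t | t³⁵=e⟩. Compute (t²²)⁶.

Compute successive powers of (t²²), reducing at each step:
  (t²²)²: (t²²) · t²² = t⁹
  (t²²)³: (t⁹) · t²² = t³¹
  (t²²)⁴: (t³¹) · t²² = t¹⁸
  (t²²)⁵: (t¹⁸) · t²² = t⁵
  (t²²)⁶: (t⁵) · t²² = t²⁷

Answer: t²⁷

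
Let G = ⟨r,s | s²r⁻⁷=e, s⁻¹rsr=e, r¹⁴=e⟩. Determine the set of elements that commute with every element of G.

An element z ∈ Z(G) iff z commutes with every generator.
For example r⁷ is central: (r⁷)·r = r⁸ = r·(r⁷); (r⁷)·s = s⁻¹ = s·(r⁷).
Whereas r ∉ Z(G) since r·s = rs ≠ r⁶s⁻¹ = s·r.
Checking each of the 28 elements this way gives Z(G) = {e, r⁷}, of order 2.

Answer: {e, r⁷}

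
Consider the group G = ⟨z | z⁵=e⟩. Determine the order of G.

G is generated by a single element, so G is cyclic. The relator gives z⁵ = e and no smaller power is forced to be e, so the 5 powers {e, z, z², z³, z⁴} are distinct. Hence |G| = 5.

Answer: 5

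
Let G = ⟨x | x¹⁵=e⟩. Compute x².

Compute successive powers of x, reducing at each step:
  x²: x · x = x²

Answer: x²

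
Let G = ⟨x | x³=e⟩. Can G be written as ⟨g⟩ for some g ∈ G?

|G| = 3. The element x has order 3 (its powers give 3 distinct elements), so ⟨x⟩ = G and G is cyclic.

Answer: Yes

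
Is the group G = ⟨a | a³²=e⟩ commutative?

G has a single generator, so G is cyclic and hence abelian.

Answer: Yes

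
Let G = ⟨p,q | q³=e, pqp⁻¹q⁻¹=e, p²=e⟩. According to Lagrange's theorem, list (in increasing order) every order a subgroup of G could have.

|G| = 6 = 2 · 3. By Lagrange's theorem the order of any subgroup divides 6; the divisors of 6 are 1, 2, 3, 6.

Answer: 1, 2, 3, 6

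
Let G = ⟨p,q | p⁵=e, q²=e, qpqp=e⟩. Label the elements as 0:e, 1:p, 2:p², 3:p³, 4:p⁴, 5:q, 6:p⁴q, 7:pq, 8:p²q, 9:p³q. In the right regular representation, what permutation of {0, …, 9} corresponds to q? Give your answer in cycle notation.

(0 5)(1 7)(2 8)(3 9)(4 6)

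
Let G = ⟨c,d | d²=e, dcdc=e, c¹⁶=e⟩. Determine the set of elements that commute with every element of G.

An element z ∈ Z(G) iff z commutes with every generator.
For example c⁸ is central: (c⁸)·c = c⁹ = c·(c⁸); (c⁸)·d = c⁸d = d·(c⁸).
Whereas c ∉ Z(G) since c·d = cd ≠ c¹⁵d = d·c.
Checking each of the 32 elements this way gives Z(G) = {e, c⁸}, of order 2.

Answer: {e, c⁸}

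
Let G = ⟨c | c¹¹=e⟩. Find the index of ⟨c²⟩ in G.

First find ord(c²) by computing successive powers:
  (c²)¹ = c², (c²)² = c⁴, (c²)³ = c⁶, (c²)⁴ = c⁸, (c²)⁵ = c¹⁰, (c²)⁶ = c, (c²)⁷ = c³, (c²)⁸ = c⁵, (c²)⁹ = c⁷, (c²)¹⁰ = c⁹, (c²)¹¹ = e.
So |⟨c²⟩| = ord(c²) = 11. With |G| = 11, by Lagrange [G : ⟨c²⟩] = 11/11 = 1.

Answer: 1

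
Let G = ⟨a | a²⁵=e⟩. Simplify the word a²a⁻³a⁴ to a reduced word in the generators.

Multiply left to right, reducing at each step:
  (a²) · a⁻³ = a²⁴
  (a²⁴) · a⁴ = a³

Answer: a³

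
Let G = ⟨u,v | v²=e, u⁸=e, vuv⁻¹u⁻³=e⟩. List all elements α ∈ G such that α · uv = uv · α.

⟨uv⟩ ⊆ C_G(uv) since powers of uv commute with uv; so |C_G(uv)| ≥ |⟨uv⟩| = 4.
By orbit–stabilizer, |C_G(uv)| = |G| / |conj. class of uv| = 16 / 4 = 4.
The 4 elements commuting with uv are {e, u⁴, uv, u⁵v}.

Answer: {e, u⁴, uv, u⁵v}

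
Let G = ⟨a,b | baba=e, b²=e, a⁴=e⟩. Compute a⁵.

Compute successive powers of a, reducing at each step:
  a²: a · a = a²
  a³: (a²) · a = a³
  a⁴: (a³) · a = e
  a⁵: e · a = a

Answer: a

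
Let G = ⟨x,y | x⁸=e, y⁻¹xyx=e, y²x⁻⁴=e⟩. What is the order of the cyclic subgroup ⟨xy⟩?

|⟨xy⟩| equals the order of xy. Compute successive powers until reaching e:
  (xy)¹ = xy, (xy)² = x⁴, (xy)³ = xy⁻¹, (xy)⁴ = e.
The smallest positive k with (xy)ᵏ = e is 4, so |⟨xy⟩| = 4.

Answer: 4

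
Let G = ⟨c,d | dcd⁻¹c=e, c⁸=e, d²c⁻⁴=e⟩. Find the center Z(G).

An element z ∈ Z(G) iff z commutes with every generator.
For example c⁴ is central: (c⁴)·c = c⁵ = c·(c⁴); (c⁴)·d = d⁻¹ = d·(c⁴).
Whereas c ∉ Z(G) since c·d = cd ≠ c³d⁻¹ = d·c.
Checking each of the 16 elements this way gives Z(G) = {e, c⁴}, of order 2.

Answer: {e, c⁴}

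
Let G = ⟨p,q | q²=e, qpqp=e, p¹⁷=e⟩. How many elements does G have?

Enumerate words in the generators, reducing via the relations: the distinct elements are
  {e, p, q, pq, p², p³, p⁴, p⁵, p⁶, p⁷, p⁸, p⁹, p²q, p³q, p¹², p¹³, p¹¹, p¹⁰, p¹⁴, p¹⁵, p¹⁶, p⁴q, p⁵q, p⁶q, p⁷q, p⁸q, p⁹q, p¹²q, p¹³q, p¹¹q, p¹⁰q, p¹⁴q, p¹⁵q, p¹⁶q}.
No further products give new elements, so |G| = 34.

Answer: 34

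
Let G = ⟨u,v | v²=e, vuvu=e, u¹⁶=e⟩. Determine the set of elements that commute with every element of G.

An element z ∈ Z(G) iff z commutes with every generator.
For example u⁸ is central: (u⁸)·u = u⁹ = u·(u⁸); (u⁸)·v = u⁸v = v·(u⁸).
Whereas u ∉ Z(G) since u·v = uv ≠ u¹⁵v = v·u.
Checking each of the 32 elements this way gives Z(G) = {e, u⁸}, of order 2.

Answer: {e, u⁸}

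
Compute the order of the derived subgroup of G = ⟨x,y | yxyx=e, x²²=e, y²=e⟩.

G' = [G, G] is generated by all commutators. The generator-pair commutators are: [x, y] = x².
The subgroup they normally generate is {e, x², x⁴, x⁶, x⁸, x¹⁰, x¹², x¹⁴, x¹⁶, x¹⁸, x²⁰}, of order 11.
Check: |G/G'| = 44/11 = 4 is the order of the abelianisation.

Answer: 11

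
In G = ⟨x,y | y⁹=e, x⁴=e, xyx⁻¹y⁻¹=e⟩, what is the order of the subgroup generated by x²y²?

|⟨x²y²⟩| equals the order of x²y². Compute successive powers until reaching e:
  (x²y²)¹ = x²y², (x²y²)² = y⁴, (x²y²)³ = x²y⁶, (x²y²)⁴ = y⁸, (x²y²)⁵ = x²y, (x²y²)⁶ = y³, (x²y²)⁷ = x²y⁵, (x²y²)⁸ = y⁷, (x²y²)⁹ = x², (x²y²)¹⁰ = y², (x²y²)¹¹ = x²y⁴, (x²y²)¹² = y⁶, (x²y²)¹³ = x²y⁸, (x²y²)¹⁴ = y, (x²y²)¹⁵ = x²y³, (x²y²)¹⁶ = y⁵, (x²y²)¹⁷ = x²y⁷, (x²y²)¹⁸ = e.
The smallest positive k with (x²y²)ᵏ = e is 18, so |⟨x²y²⟩| = 18.

Answer: 18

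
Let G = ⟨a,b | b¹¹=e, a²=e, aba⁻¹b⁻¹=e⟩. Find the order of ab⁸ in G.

Compute successive powers until reaching e:
  (ab⁸)¹ = ab⁸, (ab⁸)² = b⁵, (ab⁸)³ = ab², (ab⁸)⁴ = b¹⁰, (ab⁸)⁵ = ab⁷, (ab⁸)⁶ = b⁴, (ab⁸)⁷ = ab, (ab⁸)⁸ = b⁹, (ab⁸)⁹ = ab⁶, (ab⁸)¹⁰ = b³, (ab⁸)¹¹ = a, (ab⁸)¹² = b⁸, (ab⁸)¹³ = ab⁵, (ab⁸)¹⁴ = b², (ab⁸)¹⁵ = ab¹⁰, (ab⁸)¹⁶ = b⁷, (ab⁸)¹⁷ = ab⁴, (ab⁸)¹⁸ = b, (ab⁸)¹⁹ = ab⁹, (ab⁸)²⁰ = b⁶, (ab⁸)²¹ = ab³, (ab⁸)²² = e.
The smallest positive k with (ab⁸)ᵏ = e is 22.

Answer: 22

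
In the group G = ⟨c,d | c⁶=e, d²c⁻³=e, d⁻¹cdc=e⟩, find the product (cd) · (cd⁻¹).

Compute (cd) · (cd⁻¹) by multiplying left to right and reducing via the relations at each step:
  (cd) · c = d
  d · d⁻¹ = e

Answer: e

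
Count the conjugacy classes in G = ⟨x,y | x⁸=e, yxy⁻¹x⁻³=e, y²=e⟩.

The conjugacy classes (representative and size) are:
  [e] (size 1), [x³] (size 2), [x²] (size 2), [x⁴] (size 1), [x⁵] (size 2), [x⁴y] (size 4), [xy] (size 4).
Class equation: 1 + 2 + 2 + 1 + 2 + 4 + 4 = 16 = |G|. So G has 7 conjugacy classes.

Answer: 7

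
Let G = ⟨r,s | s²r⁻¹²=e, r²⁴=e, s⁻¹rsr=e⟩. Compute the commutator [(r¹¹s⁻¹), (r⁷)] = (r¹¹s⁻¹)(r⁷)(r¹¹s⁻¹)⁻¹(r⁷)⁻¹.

[(r¹¹s⁻¹), (r⁷)] = (r¹¹s⁻¹)·(r⁷)·(r¹¹s⁻¹)⁻¹·(r⁷)⁻¹.
  (r¹¹s⁻¹) · (r⁷) = r⁴s⁻¹
  (r⁴s⁻¹) · (r¹¹s) = r¹⁷
  (r¹⁷) · (r¹⁷) = r¹⁰

Answer: r¹⁰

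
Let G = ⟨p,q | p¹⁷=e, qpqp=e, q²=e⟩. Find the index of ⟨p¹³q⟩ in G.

First find ord(p¹³q) by computing successive powers:
  (p¹³q)¹ = p¹³q, (p¹³q)² = e.
So |⟨p¹³q⟩| = ord(p¹³q) = 2. With |G| = 34, by Lagrange [G : ⟨p¹³q⟩] = 34/2 = 17.

Answer: 17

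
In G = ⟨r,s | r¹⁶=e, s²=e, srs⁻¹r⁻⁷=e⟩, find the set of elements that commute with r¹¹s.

⟨r¹¹s⟩ ⊆ C_G(r¹¹s) since powers of r¹¹s commute with r¹¹s; so |C_G(r¹¹s)| ≥ |⟨r¹¹s⟩| = 4.
By orbit–stabilizer, |C_G(r¹¹s)| = |G| / |conj. class of r¹¹s| = 32 / 8 = 4.
The 4 elements commuting with r¹¹s are {e, r⁸, r³s, r¹¹s}.

Answer: {e, r⁸, r³s, r¹¹s}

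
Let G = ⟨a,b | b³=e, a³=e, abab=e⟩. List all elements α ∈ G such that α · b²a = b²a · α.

⟨b²a⟩ ⊆ C_G(b²a) since powers of b²a commute with b²a; so |C_G(b²a)| ≥ |⟨b²a⟩| = 3.
By orbit–stabilizer, |C_G(b²a)| = |G| / |conj. class of b²a| = 12 / 4 = 3.
The 3 elements commuting with b²a are {e, a²b, b²a}.

Answer: {e, a²b, b²a}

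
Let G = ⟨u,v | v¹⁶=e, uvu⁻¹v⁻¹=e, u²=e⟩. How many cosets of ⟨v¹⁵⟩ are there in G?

First find ord(v¹⁵) by computing successive powers:
  (v¹⁵)¹ = v¹⁵, (v¹⁵)² = v¹⁴, (v¹⁵)³ = v¹³, (v¹⁵)⁴ = v¹², (v¹⁵)⁵ = v¹¹, (v¹⁵)⁶ = v¹⁰, (v¹⁵)⁷ = v⁹, (v¹⁵)⁸ = v⁸, (v¹⁵)⁹ = v⁷, (v¹⁵)¹⁰ = v⁶, (v¹⁵)¹¹ = v⁵, (v¹⁵)¹² = v⁴, (v¹⁵)¹³ = v³, (v¹⁵)¹⁴ = v², (v¹⁵)¹⁵ = v, (v¹⁵)¹⁶ = e.
So |⟨v¹⁵⟩| = ord(v¹⁵) = 16. With |G| = 32, by Lagrange [G : ⟨v¹⁵⟩] = 32/16 = 2.

Answer: 2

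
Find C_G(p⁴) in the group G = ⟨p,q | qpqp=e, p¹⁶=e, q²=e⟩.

⟨p⁴⟩ ⊆ C_G(p⁴) since powers of p⁴ commute with p⁴; so |C_G(p⁴)| ≥ |⟨p⁴⟩| = 4.
By orbit–stabilizer, |C_G(p⁴)| = |G| / |conj. class of p⁴| = 32 / 2 = 16.
The 16 elements commuting with p⁴ are {e, p, p², p³, p⁴, p⁵, p⁶, p⁷, p⁸, p⁹, p¹⁰, p¹¹, p¹², p¹³, p¹⁴, p¹⁵}.

Answer: {e, p, p², p³, p⁴, p⁵, p⁶, p⁷, p⁸, p⁹, p¹⁰, p¹¹, p¹², p¹³, p¹⁴, p¹⁵}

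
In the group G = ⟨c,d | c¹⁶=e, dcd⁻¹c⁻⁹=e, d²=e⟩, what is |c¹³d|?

Compute successive powers until reaching e:
  (c¹³d)¹ = c¹³d, (c¹³d)² = c², (c¹³d)³ = c¹⁵d, (c¹³d)⁴ = c⁴, (c¹³d)⁵ = cd, (c¹³d)⁶ = c⁶, (c¹³d)⁷ = c³d, (c¹³d)⁸ = c⁸, (c¹³d)⁹ = c⁵d, (c¹³d)¹⁰ = c¹⁰, (c¹³d)¹¹ = c⁷d, (c¹³d)¹² = c¹², (c¹³d)¹³ = c⁹d, (c¹³d)¹⁴ = c¹⁴, (c¹³d)¹⁵ = c¹¹d, (c¹³d)¹⁶ = e.
The smallest positive k with (c¹³d)ᵏ = e is 16.

Answer: 16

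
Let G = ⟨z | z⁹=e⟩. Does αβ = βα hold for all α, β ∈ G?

G has a single generator, so G is cyclic and hence abelian.

Answer: Yes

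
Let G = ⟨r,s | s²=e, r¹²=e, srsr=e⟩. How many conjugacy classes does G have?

The conjugacy classes (representative and size) are:
  [e] (size 1), [r¹¹] (size 2), [r²] (size 2), [r⁹] (size 2), [r⁴] (size 2), [r⁵] (size 2), [r⁶] (size 1), [s] (size 6), [rs] (size 6).
Class equation: 1 + 2 + 2 + 2 + 2 + 2 + 1 + 6 + 6 = 24 = |G|. So G has 9 conjugacy classes.

Answer: 9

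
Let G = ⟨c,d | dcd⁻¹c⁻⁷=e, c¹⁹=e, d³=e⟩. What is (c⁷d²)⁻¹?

The order of (c⁷d²) is 3 (smallest k with (c⁷d²)ᵏ = e), so (c⁷d²)⁻¹ = (c⁷d²)² = c⁸d.
Check: (c⁷d²) · (c⁸d) → (c⁷d²) · c⁸ = d²;   (d²) · d = e, giving e as required.

Answer: c⁸d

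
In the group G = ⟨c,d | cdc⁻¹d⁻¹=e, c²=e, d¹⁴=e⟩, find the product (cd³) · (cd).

Compute (cd³) · (cd) by multiplying left to right and reducing via the relations at each step:
  (cd³) · c = d³
  (d³) · d = d⁴

Answer: d⁴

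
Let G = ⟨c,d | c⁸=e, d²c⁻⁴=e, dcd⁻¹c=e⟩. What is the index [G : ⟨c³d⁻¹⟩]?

First find ord(c³d⁻¹) by computing successive powers:
  (c³d⁻¹)¹ = c³d⁻¹, (c³d⁻¹)² = c⁴, (c³d⁻¹)³ = c³d, (c³d⁻¹)⁴ = e.
So |⟨c³d⁻¹⟩| = ord(c³d⁻¹) = 4. With |G| = 16, by Lagrange [G : ⟨c³d⁻¹⟩] = 16/4 = 4.

Answer: 4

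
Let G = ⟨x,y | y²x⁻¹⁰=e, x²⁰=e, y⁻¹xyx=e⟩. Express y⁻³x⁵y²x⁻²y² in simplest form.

Multiply left to right, reducing at each step:
  y · x⁵ = x⁵y⁻¹
  (x⁵y⁻¹) · y² = x⁵y
  (x⁵y) · x⁻² = x⁷y
  (x⁷y) · y² = x⁷y⁻¹

Answer: x⁷y⁻¹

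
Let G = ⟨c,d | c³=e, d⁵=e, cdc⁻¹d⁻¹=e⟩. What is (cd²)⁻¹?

The order of (cd²) is 15 (smallest k with (cd²)ᵏ = e), so (cd²)⁻¹ = (cd²)¹⁴ = c²d³.
Check: (cd²) · (c²d³) → (cd²) · c² = d²;   (d²) · d³ = e, giving e as required.

Answer: c²d³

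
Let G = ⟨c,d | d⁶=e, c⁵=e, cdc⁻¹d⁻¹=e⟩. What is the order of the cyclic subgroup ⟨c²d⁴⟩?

|⟨c²d⁴⟩| equals the order of c²d⁴. Compute successive powers until reaching e:
  (c²d⁴)¹ = c²d⁴, (c²d⁴)² = c⁴d², (c²d⁴)³ = c, (c²d⁴)⁴ = c³d⁴, (c²d⁴)⁵ = d², (c²d⁴)⁶ = c², (c²d⁴)⁷ = c⁴d⁴, (c²d⁴)⁸ = cd², (c²d⁴)⁹ = c³, (c²d⁴)¹⁰ = d⁴, (c²d⁴)¹¹ = c²d², (c²d⁴)¹² = c⁴, (c²d⁴)¹³ = cd⁴, (c²d⁴)¹⁴ = c³d², (c²d⁴)¹⁵ = e.
The smallest positive k with (c²d⁴)ᵏ = e is 15, so |⟨c²d⁴⟩| = 15.

Answer: 15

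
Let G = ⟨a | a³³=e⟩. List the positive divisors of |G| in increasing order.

|G| = 33 = 3 · 11. By Lagrange's theorem the order of any subgroup divides 33; the divisors of 33 are 1, 3, 11, 33.

Answer: 1, 3, 11, 33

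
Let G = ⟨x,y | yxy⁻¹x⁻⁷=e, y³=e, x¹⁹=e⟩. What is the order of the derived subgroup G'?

G' = [G, G] is generated by all commutators. The generator-pair commutators are: [x, y] = x¹³.
The subgroup they normally generate is {e, x, x², x³, x⁴, x⁵, x⁶, x⁷, x⁸, x⁹, x¹⁰, x¹¹, x¹², x¹³, x¹⁴, x¹⁵, x¹⁶, x¹⁷, x¹⁸}, of order 19.
Check: |G/G'| = 57/19 = 3 is the order of the abelianisation.

Answer: 19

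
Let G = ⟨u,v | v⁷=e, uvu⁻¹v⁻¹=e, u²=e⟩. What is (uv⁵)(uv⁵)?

Compute (uv⁵) · (uv⁵) by multiplying left to right and reducing via the relations at each step:
  (uv⁵) · u = v⁵
  (v⁵) · v⁵ = v³

Answer: v³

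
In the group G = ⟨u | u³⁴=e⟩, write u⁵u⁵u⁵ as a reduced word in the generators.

Multiply left to right, reducing at each step:
  (u⁵) · u⁵ = u¹⁰
  (u¹⁰) · u⁵ = u¹⁵

Answer: u¹⁵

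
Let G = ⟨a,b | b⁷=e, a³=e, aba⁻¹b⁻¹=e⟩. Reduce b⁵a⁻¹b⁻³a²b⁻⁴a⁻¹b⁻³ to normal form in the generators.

Multiply left to right, reducing at each step:
  (b⁵) · a⁻¹ = a²b⁵
  (a²b⁵) · b⁻³ = a²b²
  (a²b²) · a² = ab²
  (ab²) · b⁻⁴ = ab⁵
  (ab⁵) · a⁻¹ = b⁵
  (b⁵) · b⁻³ = b²

Answer: b²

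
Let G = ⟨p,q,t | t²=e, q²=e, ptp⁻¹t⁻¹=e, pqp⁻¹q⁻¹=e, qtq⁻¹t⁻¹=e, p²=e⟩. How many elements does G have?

Enumerate words in the generators, reducing via the relations: the distinct elements are
  {e, p, q, t, pq, pt, qt, pqt}.
No further products give new elements, so |G| = 8.

Answer: 8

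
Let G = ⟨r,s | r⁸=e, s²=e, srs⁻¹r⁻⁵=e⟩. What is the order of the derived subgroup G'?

G' = [G, G] is generated by all commutators. The generator-pair commutators are: [r, s] = r⁴.
The subgroup they normally generate is {e, r⁴}, of order 2.
Check: |G/G'| = 16/2 = 8 is the order of the abelianisation.

Answer: 2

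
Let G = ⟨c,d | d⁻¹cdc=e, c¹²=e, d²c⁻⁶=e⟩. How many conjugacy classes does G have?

The conjugacy classes (representative and size) are:
  [e] (size 1), [c¹¹] (size 2), [c²] (size 2), [c⁹] (size 2), [c⁴] (size 2), [c⁵] (size 2), [c⁶] (size 1), [c²d] (size 6), [cd] (size 6).
Class equation: 1 + 2 + 2 + 2 + 2 + 2 + 1 + 6 + 6 = 24 = |G|. So G has 9 conjugacy classes.

Answer: 9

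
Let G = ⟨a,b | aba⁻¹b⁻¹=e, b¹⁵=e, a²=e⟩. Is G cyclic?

|G| = 30. The element ab has order 30 (its powers give 30 distinct elements), so ⟨ab⟩ = G and G is cyclic.

Answer: Yes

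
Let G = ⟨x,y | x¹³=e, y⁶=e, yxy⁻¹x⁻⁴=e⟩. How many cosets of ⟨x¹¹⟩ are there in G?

First find ord(x¹¹) by computing successive powers:
  (x¹¹)¹ = x¹¹, (x¹¹)² = x⁹, (x¹¹)³ = x⁷, (x¹¹)⁴ = x⁵, (x¹¹)⁵ = x³, (x¹¹)⁶ = x, (x¹¹)⁷ = x¹², (x¹¹)⁸ = x¹⁰, (x¹¹)⁹ = x⁸, (x¹¹)¹⁰ = x⁶, (x¹¹)¹¹ = x⁴, (x¹¹)¹² = x², (x¹¹)¹³ = e.
So |⟨x¹¹⟩| = ord(x¹¹) = 13. With |G| = 78, by Lagrange [G : ⟨x¹¹⟩] = 78/13 = 6.

Answer: 6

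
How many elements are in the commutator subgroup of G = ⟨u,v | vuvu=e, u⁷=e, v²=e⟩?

G' = [G, G] is generated by all commutators. The generator-pair commutators are: [u, v] = u².
The subgroup they normally generate is {e, u, u², u³, u⁴, u⁵, u⁶}, of order 7.
Check: |G/G'| = 14/7 = 2 is the order of the abelianisation.

Answer: 7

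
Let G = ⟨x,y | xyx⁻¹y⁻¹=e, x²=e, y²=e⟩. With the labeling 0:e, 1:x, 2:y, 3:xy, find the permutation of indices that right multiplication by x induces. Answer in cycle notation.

(0 1)(2 3)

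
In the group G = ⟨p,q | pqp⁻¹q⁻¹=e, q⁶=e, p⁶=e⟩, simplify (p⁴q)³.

Compute successive powers of (p⁴q), reducing at each step:
  (p⁴q)²: (p⁴q) · p⁴ = p²q;   (p²q) · q = p²q²
  (p⁴q)³: (p²q²) · p⁴ = q²;   (q²) · q = q³

Answer: q³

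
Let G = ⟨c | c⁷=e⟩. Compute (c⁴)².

Compute successive powers of (c⁴), reducing at each step:
  (c⁴)²: (c⁴) · c⁴ = c

Answer: c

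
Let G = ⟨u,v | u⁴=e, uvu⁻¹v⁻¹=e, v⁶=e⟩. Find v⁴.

Compute successive powers of v, reducing at each step:
  v²: v · v = v²
  v³: (v²) · v = v³
  v⁴: (v³) · v = v⁴

Answer: v⁴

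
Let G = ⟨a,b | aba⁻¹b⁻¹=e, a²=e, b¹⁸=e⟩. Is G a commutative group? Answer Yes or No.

Each pair of generators commutes: a·b = ab = b·a. Since the generators pairwise commute, every element of G commutes with every other, so G is abelian.

Answer: Yes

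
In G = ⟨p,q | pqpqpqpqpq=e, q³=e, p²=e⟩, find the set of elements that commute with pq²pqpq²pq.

⟨pq²pqpq²pq⟩ ⊆ C_G(pq²pqpq²pq) since powers of pq²pqpq²pq commute with pq²pqpq²pq; so |C_G(pq²pqpq²pq)| ≥ |⟨pq²pqpq²pq⟩| = 5.
By orbit–stabilizer, |C_G(pq²pqpq²pq)| = |G| / |conj. class of pq²pqpq²pq| = 60 / 12 = 5.
The 5 elements commuting with pq²pqpq²pq are {e, q²pqp, pq²pq, q²pqpq²pqp, pq²pqpq²pq}.

Answer: {e, q²pqp, pq²pq, q²pqpq²pqp, pq²pqpq²pq}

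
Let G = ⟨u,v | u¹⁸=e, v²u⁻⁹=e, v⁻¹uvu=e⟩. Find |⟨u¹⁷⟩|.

|⟨u¹⁷⟩| equals the order of u¹⁷. Compute successive powers until reaching e:
  (u¹⁷)¹ = u¹⁷, (u¹⁷)² = u¹⁶, (u¹⁷)³ = u¹⁵, (u¹⁷)⁴ = u¹⁴, (u¹⁷)⁵ = u¹³, (u¹⁷)⁶ = u¹², (u¹⁷)⁷ = u¹¹, (u¹⁷)⁸ = u¹⁰, (u¹⁷)⁹ = u⁹, (u¹⁷)¹⁰ = u⁸, (u¹⁷)¹¹ = u⁷, (u¹⁷)¹² = u⁶, (u¹⁷)¹³ = u⁵, (u¹⁷)¹⁴ = u⁴, (u¹⁷)¹⁵ = u³, (u¹⁷)¹⁶ = u², (u¹⁷)¹⁷ = u, (u¹⁷)¹⁸ = e.
The smallest positive k with (u¹⁷)ᵏ = e is 18, so |⟨u¹⁷⟩| = 18.

Answer: 18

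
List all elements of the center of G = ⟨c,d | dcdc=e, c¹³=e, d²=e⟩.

An element z ∈ Z(G) iff z commutes with every generator.
For example e is central: e·c = c = c·e; e·d = d = d·e.
Whereas c ∉ Z(G) since c·d = cd ≠ c¹²d = d·c.
Checking each of the 26 elements this way gives Z(G) = {e}, of order 1.

Answer: {e}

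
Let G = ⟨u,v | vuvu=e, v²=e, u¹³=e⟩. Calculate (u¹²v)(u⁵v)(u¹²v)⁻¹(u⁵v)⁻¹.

[(u¹²v), (u⁵v)] = (u¹²v)·(u⁵v)·(u¹²v)⁻¹·(u⁵v)⁻¹.
  (u¹²v) · (u⁵v) = u⁷
  (u⁷) · (u¹²v) = u⁶v
  (u⁶v) · (u⁵v) = u

Answer: u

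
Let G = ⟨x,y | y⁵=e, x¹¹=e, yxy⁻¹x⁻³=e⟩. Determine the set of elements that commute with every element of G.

An element z ∈ Z(G) iff z commutes with every generator.
For example e is central: e·x = x = x·e; e·y = y = y·e.
Whereas x ∉ Z(G) since x·y = xy ≠ x³y = y·x.
Checking each of the 55 elements this way gives Z(G) = {e}, of order 1.

Answer: {e}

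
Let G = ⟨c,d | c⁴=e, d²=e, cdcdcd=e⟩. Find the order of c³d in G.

Compute successive powers until reaching e:
  (c³d)¹ = c³d, (c³d)² = dc, (c³d)³ = e.
The smallest positive k with (c³d)ᵏ = e is 3.

Answer: 3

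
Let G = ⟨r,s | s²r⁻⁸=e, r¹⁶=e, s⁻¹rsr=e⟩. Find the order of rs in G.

Compute successive powers until reaching e:
  (rs)¹ = rs, (rs)² = r⁸, (rs)³ = rs⁻¹, (rs)⁴ = e.
The smallest positive k with (rs)ᵏ = e is 4.

Answer: 4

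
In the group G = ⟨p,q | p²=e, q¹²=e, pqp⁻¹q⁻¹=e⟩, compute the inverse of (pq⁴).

The order of (pq⁴) is 6 (smallest k with (pq⁴)ᵏ = e), so (pq⁴)⁻¹ = (pq⁴)⁵ = pq⁸.
Check: (pq⁴) · (pq⁸) → (pq⁴) · p = q⁴;   (q⁴) · q⁸ = e, giving e as required.

Answer: pq⁸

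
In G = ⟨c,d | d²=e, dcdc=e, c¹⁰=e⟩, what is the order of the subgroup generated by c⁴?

|⟨c⁴⟩| equals the order of c⁴. Compute successive powers until reaching e:
  (c⁴)¹ = c⁴, (c⁴)² = c⁸, (c⁴)³ = c², (c⁴)⁴ = c⁶, (c⁴)⁵ = e.
The smallest positive k with (c⁴)ᵏ = e is 5, so |⟨c⁴⟩| = 5.

Answer: 5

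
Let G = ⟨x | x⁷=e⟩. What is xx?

Compute x · x by multiplying left to right and reducing via the relations at each step:
  x · x = x²

Answer: x²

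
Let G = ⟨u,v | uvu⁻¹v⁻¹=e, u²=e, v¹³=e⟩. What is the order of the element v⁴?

Compute successive powers until reaching e:
  (v⁴)¹ = v⁴, (v⁴)² = v⁸, (v⁴)³ = v¹², (v⁴)⁴ = v³, (v⁴)⁵ = v⁷, (v⁴)⁶ = v¹¹, (v⁴)⁷ = v², (v⁴)⁸ = v⁶, (v⁴)⁹ = v¹⁰, (v⁴)¹⁰ = v, (v⁴)¹¹ = v⁵, (v⁴)¹² = v⁹, (v⁴)¹³ = e.
The smallest positive k with (v⁴)ᵏ = e is 13.

Answer: 13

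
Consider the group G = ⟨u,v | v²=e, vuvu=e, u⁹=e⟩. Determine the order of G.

Enumerate words in the generators, reducing via the relations: the distinct elements are
  {e, u, v, uv, u², u³, u⁴, u⁵, u⁶, u⁷, u⁸, u²v, u³v, u⁴v, u⁵v, u⁶v, u⁷v, u⁸v}.
No further products give new elements, so |G| = 18.

Answer: 18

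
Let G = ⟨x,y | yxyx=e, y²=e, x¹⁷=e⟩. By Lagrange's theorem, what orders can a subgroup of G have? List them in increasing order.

|G| = 34 = 2 · 17. By Lagrange's theorem the order of any subgroup divides 34; the divisors of 34 are 1, 2, 17, 34.

Answer: 1, 2, 17, 34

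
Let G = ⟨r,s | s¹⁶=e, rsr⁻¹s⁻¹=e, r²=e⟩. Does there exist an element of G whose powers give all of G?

|G| = 32, but the maximum element order in G is 16 < 32. No single element generates all of G, so G is not cyclic.

Answer: No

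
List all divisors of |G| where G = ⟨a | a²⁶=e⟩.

|G| = 26 = 2 · 13. By Lagrange's theorem the order of any subgroup divides 26; the divisors of 26 are 1, 2, 13, 26.

Answer: 1, 2, 13, 26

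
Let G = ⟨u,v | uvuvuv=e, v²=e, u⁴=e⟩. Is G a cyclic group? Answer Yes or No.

Every cyclic group is abelian. But u·v = uv while v·u = vu, so u·v ≠ v·u and G is not abelian. Hence G is not cyclic.

Answer: No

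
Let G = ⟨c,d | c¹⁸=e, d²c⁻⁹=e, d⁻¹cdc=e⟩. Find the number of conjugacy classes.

The conjugacy classes (representative and size) are:
  [e] (size 1), [c¹⁷] (size 2), [c¹⁶] (size 2), [c³] (size 2), [c¹⁴] (size 2), [c¹³] (size 2), [c¹²] (size 2), [c¹¹] (size 2), [c¹⁰] (size 2), [c⁹] (size 1), [c⁸d] (size 9), [cd] (size 9).
Class equation: 1 + 2 + 2 + 2 + 2 + 2 + 2 + 2 + 2 + 1 + 9 + 9 = 36 = |G|. So G has 12 conjugacy classes.

Answer: 12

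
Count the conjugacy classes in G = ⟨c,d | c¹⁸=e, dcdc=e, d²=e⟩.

The conjugacy classes (representative and size) are:
  [e] (size 1), [c] (size 2), [c²] (size 2), [c³] (size 2), [c¹⁴] (size 2), [c⁵] (size 2), [c¹²] (size 2), [c⁷] (size 2), [c¹⁰] (size 2), [c⁹] (size 1), [c¹⁰d] (size 9), [cd] (size 9).
Class equation: 1 + 2 + 2 + 2 + 2 + 2 + 2 + 2 + 2 + 1 + 9 + 9 = 36 = |G|. So G has 12 conjugacy classes.

Answer: 12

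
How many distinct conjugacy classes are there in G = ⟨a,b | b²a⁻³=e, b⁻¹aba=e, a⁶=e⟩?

The conjugacy classes (representative and size) are:
  [e] (size 1), [a] (size 2), [a²] (size 2), [a³] (size 1), [ab⁻¹] (size 3), [a²b⁻¹] (size 3).
Class equation: 1 + 2 + 2 + 1 + 3 + 3 = 12 = |G|. So G has 6 conjugacy classes.

Answer: 6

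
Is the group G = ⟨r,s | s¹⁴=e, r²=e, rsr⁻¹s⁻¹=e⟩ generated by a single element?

|G| = 28, but the maximum element order in G is 14 < 28. No single element generates all of G, so G is not cyclic.

Answer: No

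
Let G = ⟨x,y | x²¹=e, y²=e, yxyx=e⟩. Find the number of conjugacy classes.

The conjugacy classes (representative and size) are:
  [e] (size 1), [x²⁰] (size 2), [x²] (size 2), [x³] (size 2), [x¹⁷] (size 2), [x⁵] (size 2), [x⁶] (size 2), [x⁷] (size 2), [x⁸] (size 2), [x⁹] (size 2), [x¹⁰] (size 2), [y] (size 21).
Class equation: 1 + 2 + 2 + 2 + 2 + 2 + 2 + 2 + 2 + 2 + 2 + 21 = 42 = |G|. So G has 12 conjugacy classes.

Answer: 12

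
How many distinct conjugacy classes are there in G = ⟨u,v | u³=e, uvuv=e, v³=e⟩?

The conjugacy classes (representative and size) are:
  [e] (size 1), [vu²] (size 4), [v²u] (size 4), [u²v²] (size 3).
Class equation: 1 + 4 + 4 + 3 = 12 = |G|. So G has 4 conjugacy classes.

Answer: 4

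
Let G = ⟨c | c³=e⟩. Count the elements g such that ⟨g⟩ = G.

G is cyclic of order 3. An element generates G iff its order is 3, and a cyclic group of order 3 has exactly φ(3) = 2 such elements.

Answer: 2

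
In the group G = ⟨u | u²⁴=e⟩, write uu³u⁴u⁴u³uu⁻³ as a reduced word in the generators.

Multiply left to right, reducing at each step:
  u · u³ = u⁴
  (u⁴) · u⁴ = u⁸
  (u⁸) · u⁴ = u¹²
  (u¹²) · u³ = u¹⁵
  (u¹⁵) · u = u¹⁶
  (u¹⁶) · u⁻³ = u¹³

Answer: u¹³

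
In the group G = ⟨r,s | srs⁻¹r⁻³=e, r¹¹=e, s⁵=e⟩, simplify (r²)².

Compute successive powers of (r²), reducing at each step:
  (r²)²: (r²) · r² = r⁴

Answer: r⁴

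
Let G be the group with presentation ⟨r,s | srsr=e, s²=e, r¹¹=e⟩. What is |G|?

Enumerate words in the generators, reducing via the relations: the distinct elements are
  {e, r, s, rs, r², r³, r⁴, r⁵, r⁶, r⁷, r⁸, r⁹, r²s, r³s, r¹⁰, r⁴s, r⁵s, r⁶s, r⁷s, r⁸s, r⁹s, r¹⁰s}.
No further products give new elements, so |G| = 22.

Answer: 22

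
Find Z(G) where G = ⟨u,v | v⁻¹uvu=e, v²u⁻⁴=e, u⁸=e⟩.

An element z ∈ Z(G) iff z commutes with every generator.
For example u⁴ is central: (u⁴)·u = u⁵ = u·(u⁴); (u⁴)·v = v⁻¹ = v·(u⁴).
Whereas u ∉ Z(G) since u·v = uv ≠ u³v⁻¹ = v·u.
Checking each of the 16 elements this way gives Z(G) = {e, u⁴}, of order 2.

Answer: {e, u⁴}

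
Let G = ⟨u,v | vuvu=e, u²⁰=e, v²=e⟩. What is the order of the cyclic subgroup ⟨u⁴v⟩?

|⟨u⁴v⟩| equals the order of u⁴v. Compute successive powers until reaching e:
  (u⁴v)¹ = u⁴v, (u⁴v)² = e.
The smallest positive k with (u⁴v)ᵏ = e is 2, so |⟨u⁴v⟩| = 2.

Answer: 2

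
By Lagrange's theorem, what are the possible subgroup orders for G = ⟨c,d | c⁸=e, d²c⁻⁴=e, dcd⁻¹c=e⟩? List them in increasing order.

|G| = 16 = 2⁴. By Lagrange's theorem the order of any subgroup divides 16; the divisors of 16 are 1, 2, 4, 8, 16.

Answer: 1, 2, 4, 8, 16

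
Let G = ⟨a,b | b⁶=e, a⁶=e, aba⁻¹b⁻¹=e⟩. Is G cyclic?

|G| = 36, but the maximum element order in G is 6 < 36. No single element generates all of G, so G is not cyclic.

Answer: No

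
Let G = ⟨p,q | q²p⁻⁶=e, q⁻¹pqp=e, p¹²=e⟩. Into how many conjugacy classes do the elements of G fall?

The conjugacy classes (representative and size) are:
  [e] (size 1), [p¹¹] (size 2), [p²] (size 2), [p⁹] (size 2), [p⁴] (size 2), [p⁵] (size 2), [p⁶] (size 1), [p²q] (size 6), [pq] (size 6).
Class equation: 1 + 2 + 2 + 2 + 2 + 2 + 1 + 6 + 6 = 24 = |G|. So G has 9 conjugacy classes.

Answer: 9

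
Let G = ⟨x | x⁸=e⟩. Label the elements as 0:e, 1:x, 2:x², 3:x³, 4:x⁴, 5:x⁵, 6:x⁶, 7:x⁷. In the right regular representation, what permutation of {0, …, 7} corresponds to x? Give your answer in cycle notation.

(0 1 2 3 4 5 6 7)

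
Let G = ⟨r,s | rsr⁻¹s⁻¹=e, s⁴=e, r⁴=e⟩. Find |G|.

Enumerate words in the generators, reducing via the relations: the distinct elements are
  {e, r, s, rs, r², r³, s², s³, rs², rs³, r²s, r³s, r²s², r²s³, r³s², r³s³}.
No further products give new elements, so |G| = 16.

Answer: 16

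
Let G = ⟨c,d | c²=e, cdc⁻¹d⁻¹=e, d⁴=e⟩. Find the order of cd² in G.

Compute successive powers until reaching e:
  (cd²)¹ = cd², (cd²)² = e.
The smallest positive k with (cd²)ᵏ = e is 2.

Answer: 2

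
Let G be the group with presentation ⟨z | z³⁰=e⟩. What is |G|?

G is generated by a single element, so G is cyclic. The relator gives z³⁰ = e and no smaller power is forced to be e, so the 30 powers {e, z, z², z³, z⁴, z⁵, z⁶, z⁷, z⁸, z⁹, z²², z²³, z²¹, z²⁰, z²⁴, z²⁵, z²⁶, z²⁷, z²⁸, z²⁹, z¹², z¹³, z¹¹, z¹⁰, z¹⁴, z¹⁵, z¹⁶, z¹⁷, z¹⁸, z¹⁹} are distinct. Hence |G| = 30.

Answer: 30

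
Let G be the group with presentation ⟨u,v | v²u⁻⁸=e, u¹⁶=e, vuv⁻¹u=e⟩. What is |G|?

Enumerate words in the generators, reducing via the relations: the distinct elements are
  {e, u, v, uv, u², u³, u⁴, u⁵, u⁶, u⁷, u⁸, u⁹, u²v, u³v, u¹², u¹³, u¹¹, u¹⁰, u¹⁴, u¹⁵, u⁴v, u⁵v, u⁶v, u⁷v, v⁻¹, uv⁻¹, u²v⁻¹, u³v⁻¹, u⁴v⁻¹, u⁵v⁻¹, u⁶v⁻¹, u⁷v⁻¹}.
No further products give new elements, so |G| = 32.

Answer: 32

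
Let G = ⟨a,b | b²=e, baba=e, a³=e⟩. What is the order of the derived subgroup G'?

G' = [G, G] is generated by all commutators. The generator-pair commutators are: [a, b] = a².
The subgroup they normally generate is {e, a, a²}, of order 3.
Check: |G/G'| = 6/3 = 2 is the order of the abelianisation.

Answer: 3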